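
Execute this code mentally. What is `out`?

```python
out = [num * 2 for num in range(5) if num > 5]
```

Let's trace through this code step by step.

Initialize: out = [num * 2 for num in range(5) if num > 5]

After execution: out = []
[]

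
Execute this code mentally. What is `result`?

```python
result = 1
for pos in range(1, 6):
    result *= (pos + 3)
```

Let's trace through this code step by step.

Initialize: result = 1
Entering loop: for pos in range(1, 6):

After execution: result = 6720
6720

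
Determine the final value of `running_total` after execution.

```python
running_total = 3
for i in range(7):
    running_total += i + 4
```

Let's trace through this code step by step.

Initialize: running_total = 3
Entering loop: for i in range(7):

After execution: running_total = 52
52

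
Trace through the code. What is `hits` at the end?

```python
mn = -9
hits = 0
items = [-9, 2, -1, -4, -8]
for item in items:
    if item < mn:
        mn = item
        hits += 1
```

Let's trace through this code step by step.

Initialize: mn = -9
Initialize: hits = 0
Initialize: items = [-9, 2, -1, -4, -8]
Entering loop: for item in items:

After execution: hits = 0
0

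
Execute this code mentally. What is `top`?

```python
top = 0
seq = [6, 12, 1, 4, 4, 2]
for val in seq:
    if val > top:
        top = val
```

Let's trace through this code step by step.

Initialize: top = 0
Initialize: seq = [6, 12, 1, 4, 4, 2]
Entering loop: for val in seq:

After execution: top = 12
12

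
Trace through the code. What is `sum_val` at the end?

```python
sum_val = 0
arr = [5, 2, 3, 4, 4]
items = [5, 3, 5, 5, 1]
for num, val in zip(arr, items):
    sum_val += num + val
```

Let's trace through this code step by step.

Initialize: sum_val = 0
Initialize: arr = [5, 2, 3, 4, 4]
Initialize: items = [5, 3, 5, 5, 1]
Entering loop: for num, val in zip(arr, items):

After execution: sum_val = 37
37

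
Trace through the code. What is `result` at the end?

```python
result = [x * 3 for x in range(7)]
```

Let's trace through this code step by step.

Initialize: result = [x * 3 for x in range(7)]

After execution: result = [0, 3, 6, 9, 12, 15, 18]
[0, 3, 6, 9, 12, 15, 18]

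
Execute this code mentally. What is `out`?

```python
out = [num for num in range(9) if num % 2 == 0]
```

Let's trace through this code step by step.

Initialize: out = [num for num in range(9) if num % 2 == 0]

After execution: out = [0, 2, 4, 6, 8]
[0, 2, 4, 6, 8]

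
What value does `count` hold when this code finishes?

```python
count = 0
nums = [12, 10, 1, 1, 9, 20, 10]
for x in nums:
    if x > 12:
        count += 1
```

Let's trace through this code step by step.

Initialize: count = 0
Initialize: nums = [12, 10, 1, 1, 9, 20, 10]
Entering loop: for x in nums:

After execution: count = 1
1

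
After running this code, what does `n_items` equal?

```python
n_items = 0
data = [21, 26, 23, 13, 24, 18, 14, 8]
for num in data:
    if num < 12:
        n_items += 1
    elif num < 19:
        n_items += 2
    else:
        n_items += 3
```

Let's trace through this code step by step.

Initialize: n_items = 0
Initialize: data = [21, 26, 23, 13, 24, 18, 14, 8]
Entering loop: for num in data:

After execution: n_items = 19
19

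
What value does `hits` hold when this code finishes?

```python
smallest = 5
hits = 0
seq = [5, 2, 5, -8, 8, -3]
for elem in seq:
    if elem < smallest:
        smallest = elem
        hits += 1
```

Let's trace through this code step by step.

Initialize: smallest = 5
Initialize: hits = 0
Initialize: seq = [5, 2, 5, -8, 8, -3]
Entering loop: for elem in seq:

After execution: hits = 2
2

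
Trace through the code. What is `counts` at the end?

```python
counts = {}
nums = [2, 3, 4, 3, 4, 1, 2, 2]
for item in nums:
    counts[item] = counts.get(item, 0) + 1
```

Let's trace through this code step by step.

Initialize: counts = {}
Initialize: nums = [2, 3, 4, 3, 4, 1, 2, 2]
Entering loop: for item in nums:

After execution: counts = {2: 3, 3: 2, 4: 2, 1: 1}
{2: 3, 3: 2, 4: 2, 1: 1}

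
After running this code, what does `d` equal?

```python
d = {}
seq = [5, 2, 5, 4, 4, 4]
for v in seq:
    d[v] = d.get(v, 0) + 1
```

Let's trace through this code step by step.

Initialize: d = {}
Initialize: seq = [5, 2, 5, 4, 4, 4]
Entering loop: for v in seq:

After execution: d = {5: 2, 2: 1, 4: 3}
{5: 2, 2: 1, 4: 3}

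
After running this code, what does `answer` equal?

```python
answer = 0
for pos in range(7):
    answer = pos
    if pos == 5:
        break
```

Let's trace through this code step by step.

Initialize: answer = 0
Entering loop: for pos in range(7):

After execution: answer = 5
5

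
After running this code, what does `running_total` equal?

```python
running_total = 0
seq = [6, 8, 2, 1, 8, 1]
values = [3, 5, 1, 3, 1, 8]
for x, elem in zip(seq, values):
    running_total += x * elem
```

Let's trace through this code step by step.

Initialize: running_total = 0
Initialize: seq = [6, 8, 2, 1, 8, 1]
Initialize: values = [3, 5, 1, 3, 1, 8]
Entering loop: for x, elem in zip(seq, values):

After execution: running_total = 79
79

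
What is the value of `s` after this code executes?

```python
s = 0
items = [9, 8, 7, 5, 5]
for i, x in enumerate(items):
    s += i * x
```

Let's trace through this code step by step.

Initialize: s = 0
Initialize: items = [9, 8, 7, 5, 5]
Entering loop: for i, x in enumerate(items):

After execution: s = 57
57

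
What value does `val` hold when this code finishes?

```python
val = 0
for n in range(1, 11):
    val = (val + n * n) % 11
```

Let's trace through this code step by step.

Initialize: val = 0
Entering loop: for n in range(1, 11):

After execution: val = 0
0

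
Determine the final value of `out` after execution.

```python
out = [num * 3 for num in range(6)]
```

Let's trace through this code step by step.

Initialize: out = [num * 3 for num in range(6)]

After execution: out = [0, 3, 6, 9, 12, 15]
[0, 3, 6, 9, 12, 15]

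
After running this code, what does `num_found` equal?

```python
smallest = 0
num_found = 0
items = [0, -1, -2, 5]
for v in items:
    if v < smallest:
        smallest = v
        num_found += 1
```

Let's trace through this code step by step.

Initialize: smallest = 0
Initialize: num_found = 0
Initialize: items = [0, -1, -2, 5]
Entering loop: for v in items:

After execution: num_found = 2
2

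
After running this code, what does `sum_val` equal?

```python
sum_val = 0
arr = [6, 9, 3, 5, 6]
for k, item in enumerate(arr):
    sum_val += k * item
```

Let's trace through this code step by step.

Initialize: sum_val = 0
Initialize: arr = [6, 9, 3, 5, 6]
Entering loop: for k, item in enumerate(arr):

After execution: sum_val = 54
54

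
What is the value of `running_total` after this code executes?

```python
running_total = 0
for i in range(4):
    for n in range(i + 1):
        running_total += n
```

Let's trace through this code step by step.

Initialize: running_total = 0
Entering loop: for i in range(4):

After execution: running_total = 10
10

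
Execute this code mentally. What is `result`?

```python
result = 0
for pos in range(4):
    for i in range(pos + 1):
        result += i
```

Let's trace through this code step by step.

Initialize: result = 0
Entering loop: for pos in range(4):

After execution: result = 10
10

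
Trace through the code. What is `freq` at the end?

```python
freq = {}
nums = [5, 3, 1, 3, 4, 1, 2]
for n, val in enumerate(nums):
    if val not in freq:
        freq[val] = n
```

Let's trace through this code step by step.

Initialize: freq = {}
Initialize: nums = [5, 3, 1, 3, 4, 1, 2]
Entering loop: for n, val in enumerate(nums):

After execution: freq = {5: 0, 3: 1, 1: 2, 4: 4, 2: 6}
{5: 0, 3: 1, 1: 2, 4: 4, 2: 6}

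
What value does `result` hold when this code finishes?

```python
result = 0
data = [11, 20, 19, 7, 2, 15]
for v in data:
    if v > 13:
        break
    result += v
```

Let's trace through this code step by step.

Initialize: result = 0
Initialize: data = [11, 20, 19, 7, 2, 15]
Entering loop: for v in data:

After execution: result = 11
11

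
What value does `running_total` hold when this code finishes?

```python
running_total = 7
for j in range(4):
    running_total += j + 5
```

Let's trace through this code step by step.

Initialize: running_total = 7
Entering loop: for j in range(4):

After execution: running_total = 33
33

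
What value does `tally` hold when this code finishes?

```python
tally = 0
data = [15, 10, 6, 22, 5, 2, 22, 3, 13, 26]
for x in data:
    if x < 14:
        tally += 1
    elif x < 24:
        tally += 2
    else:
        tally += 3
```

Let's trace through this code step by step.

Initialize: tally = 0
Initialize: data = [15, 10, 6, 22, 5, 2, 22, 3, 13, 26]
Entering loop: for x in data:

After execution: tally = 15
15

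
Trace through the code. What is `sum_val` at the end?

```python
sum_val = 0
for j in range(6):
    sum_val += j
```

Let's trace through this code step by step.

Initialize: sum_val = 0
Entering loop: for j in range(6):

After execution: sum_val = 15
15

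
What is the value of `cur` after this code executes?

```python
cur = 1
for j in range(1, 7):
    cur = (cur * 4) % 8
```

Let's trace through this code step by step.

Initialize: cur = 1
Entering loop: for j in range(1, 7):

After execution: cur = 0
0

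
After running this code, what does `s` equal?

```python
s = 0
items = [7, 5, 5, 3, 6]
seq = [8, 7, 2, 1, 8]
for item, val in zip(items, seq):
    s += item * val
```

Let's trace through this code step by step.

Initialize: s = 0
Initialize: items = [7, 5, 5, 3, 6]
Initialize: seq = [8, 7, 2, 1, 8]
Entering loop: for item, val in zip(items, seq):

After execution: s = 152
152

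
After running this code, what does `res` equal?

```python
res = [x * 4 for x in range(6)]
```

Let's trace through this code step by step.

Initialize: res = [x * 4 for x in range(6)]

After execution: res = [0, 4, 8, 12, 16, 20]
[0, 4, 8, 12, 16, 20]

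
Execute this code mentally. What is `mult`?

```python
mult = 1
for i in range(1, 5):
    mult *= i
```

Let's trace through this code step by step.

Initialize: mult = 1
Entering loop: for i in range(1, 5):

After execution: mult = 24
24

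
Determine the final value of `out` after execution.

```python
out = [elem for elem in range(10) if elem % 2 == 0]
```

Let's trace through this code step by step.

Initialize: out = [elem for elem in range(10) if elem % 2 == 0]

After execution: out = [0, 2, 4, 6, 8]
[0, 2, 4, 6, 8]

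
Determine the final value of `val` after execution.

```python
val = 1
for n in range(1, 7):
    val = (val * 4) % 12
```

Let's trace through this code step by step.

Initialize: val = 1
Entering loop: for n in range(1, 7):

After execution: val = 4
4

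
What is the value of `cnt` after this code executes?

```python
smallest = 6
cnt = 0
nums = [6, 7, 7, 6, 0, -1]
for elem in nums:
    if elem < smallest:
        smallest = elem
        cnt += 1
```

Let's trace through this code step by step.

Initialize: smallest = 6
Initialize: cnt = 0
Initialize: nums = [6, 7, 7, 6, 0, -1]
Entering loop: for elem in nums:

After execution: cnt = 2
2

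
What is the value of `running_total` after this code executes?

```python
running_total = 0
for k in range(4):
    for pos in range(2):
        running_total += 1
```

Let's trace through this code step by step.

Initialize: running_total = 0
Entering loop: for k in range(4):

After execution: running_total = 8
8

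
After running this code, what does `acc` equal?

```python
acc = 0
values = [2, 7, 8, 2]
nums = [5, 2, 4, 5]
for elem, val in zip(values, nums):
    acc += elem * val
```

Let's trace through this code step by step.

Initialize: acc = 0
Initialize: values = [2, 7, 8, 2]
Initialize: nums = [5, 2, 4, 5]
Entering loop: for elem, val in zip(values, nums):

After execution: acc = 66
66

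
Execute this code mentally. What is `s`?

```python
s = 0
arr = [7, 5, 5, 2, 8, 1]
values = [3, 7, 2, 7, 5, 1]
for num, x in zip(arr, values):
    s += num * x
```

Let's trace through this code step by step.

Initialize: s = 0
Initialize: arr = [7, 5, 5, 2, 8, 1]
Initialize: values = [3, 7, 2, 7, 5, 1]
Entering loop: for num, x in zip(arr, values):

After execution: s = 121
121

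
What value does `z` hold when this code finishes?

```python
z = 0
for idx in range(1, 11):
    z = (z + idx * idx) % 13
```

Let's trace through this code step by step.

Initialize: z = 0
Entering loop: for idx in range(1, 11):

After execution: z = 8
8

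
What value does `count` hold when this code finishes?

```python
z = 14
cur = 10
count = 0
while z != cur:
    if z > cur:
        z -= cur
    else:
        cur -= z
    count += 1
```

Let's trace through this code step by step.

Initialize: z = 14
Initialize: cur = 10
Initialize: count = 0
Entering loop: while z != cur:

After execution: count = 4
4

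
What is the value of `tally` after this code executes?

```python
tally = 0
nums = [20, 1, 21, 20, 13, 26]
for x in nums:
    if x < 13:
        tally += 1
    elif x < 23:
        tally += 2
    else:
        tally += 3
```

Let's trace through this code step by step.

Initialize: tally = 0
Initialize: nums = [20, 1, 21, 20, 13, 26]
Entering loop: for x in nums:

After execution: tally = 12
12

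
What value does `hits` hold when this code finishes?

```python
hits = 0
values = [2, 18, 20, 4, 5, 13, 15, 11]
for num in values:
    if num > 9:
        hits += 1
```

Let's trace through this code step by step.

Initialize: hits = 0
Initialize: values = [2, 18, 20, 4, 5, 13, 15, 11]
Entering loop: for num in values:

After execution: hits = 5
5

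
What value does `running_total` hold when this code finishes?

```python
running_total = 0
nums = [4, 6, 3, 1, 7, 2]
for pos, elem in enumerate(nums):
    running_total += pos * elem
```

Let's trace through this code step by step.

Initialize: running_total = 0
Initialize: nums = [4, 6, 3, 1, 7, 2]
Entering loop: for pos, elem in enumerate(nums):

After execution: running_total = 53
53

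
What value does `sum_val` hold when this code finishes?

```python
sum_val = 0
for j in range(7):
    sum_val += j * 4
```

Let's trace through this code step by step.

Initialize: sum_val = 0
Entering loop: for j in range(7):

After execution: sum_val = 84
84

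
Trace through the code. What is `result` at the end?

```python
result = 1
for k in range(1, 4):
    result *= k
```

Let's trace through this code step by step.

Initialize: result = 1
Entering loop: for k in range(1, 4):

After execution: result = 6
6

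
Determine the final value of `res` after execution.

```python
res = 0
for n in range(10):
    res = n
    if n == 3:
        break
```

Let's trace through this code step by step.

Initialize: res = 0
Entering loop: for n in range(10):

After execution: res = 3
3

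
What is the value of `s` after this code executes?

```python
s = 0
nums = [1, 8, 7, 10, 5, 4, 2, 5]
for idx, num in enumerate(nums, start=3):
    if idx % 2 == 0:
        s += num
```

Let's trace through this code step by step.

Initialize: s = 0
Initialize: nums = [1, 8, 7, 10, 5, 4, 2, 5]
Entering loop: for idx, num in enumerate(nums, start=3):

After execution: s = 27
27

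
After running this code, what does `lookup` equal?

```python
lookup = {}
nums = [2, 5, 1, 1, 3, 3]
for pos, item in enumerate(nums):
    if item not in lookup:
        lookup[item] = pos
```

Let's trace through this code step by step.

Initialize: lookup = {}
Initialize: nums = [2, 5, 1, 1, 3, 3]
Entering loop: for pos, item in enumerate(nums):

After execution: lookup = {2: 0, 5: 1, 1: 2, 3: 4}
{2: 0, 5: 1, 1: 2, 3: 4}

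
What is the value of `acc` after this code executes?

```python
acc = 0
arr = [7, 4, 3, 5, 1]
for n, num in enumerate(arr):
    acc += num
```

Let's trace through this code step by step.

Initialize: acc = 0
Initialize: arr = [7, 4, 3, 5, 1]
Entering loop: for n, num in enumerate(arr):

After execution: acc = 20
20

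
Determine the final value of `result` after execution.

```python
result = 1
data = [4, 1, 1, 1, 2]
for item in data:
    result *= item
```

Let's trace through this code step by step.

Initialize: result = 1
Initialize: data = [4, 1, 1, 1, 2]
Entering loop: for item in data:

After execution: result = 8
8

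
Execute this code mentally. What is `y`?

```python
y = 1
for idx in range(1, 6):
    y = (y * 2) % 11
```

Let's trace through this code step by step.

Initialize: y = 1
Entering loop: for idx in range(1, 6):

After execution: y = 10
10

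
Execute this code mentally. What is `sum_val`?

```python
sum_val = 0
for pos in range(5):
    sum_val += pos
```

Let's trace through this code step by step.

Initialize: sum_val = 0
Entering loop: for pos in range(5):

After execution: sum_val = 10
10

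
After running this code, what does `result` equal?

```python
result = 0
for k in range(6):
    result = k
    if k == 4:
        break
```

Let's trace through this code step by step.

Initialize: result = 0
Entering loop: for k in range(6):

After execution: result = 4
4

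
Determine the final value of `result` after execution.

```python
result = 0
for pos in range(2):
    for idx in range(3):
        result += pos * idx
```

Let's trace through this code step by step.

Initialize: result = 0
Entering loop: for pos in range(2):

After execution: result = 3
3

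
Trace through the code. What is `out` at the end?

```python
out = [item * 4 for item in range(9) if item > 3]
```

Let's trace through this code step by step.

Initialize: out = [item * 4 for item in range(9) if item > 3]

After execution: out = [16, 20, 24, 28, 32]
[16, 20, 24, 28, 32]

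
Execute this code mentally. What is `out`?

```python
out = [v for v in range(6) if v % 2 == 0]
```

Let's trace through this code step by step.

Initialize: out = [v for v in range(6) if v % 2 == 0]

After execution: out = [0, 2, 4]
[0, 2, 4]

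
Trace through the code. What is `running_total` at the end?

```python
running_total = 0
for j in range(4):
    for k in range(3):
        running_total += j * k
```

Let's trace through this code step by step.

Initialize: running_total = 0
Entering loop: for j in range(4):

After execution: running_total = 18
18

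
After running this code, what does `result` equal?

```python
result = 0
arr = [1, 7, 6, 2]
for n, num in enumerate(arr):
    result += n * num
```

Let's trace through this code step by step.

Initialize: result = 0
Initialize: arr = [1, 7, 6, 2]
Entering loop: for n, num in enumerate(arr):

After execution: result = 25
25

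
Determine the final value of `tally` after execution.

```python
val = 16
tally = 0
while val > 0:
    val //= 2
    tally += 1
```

Let's trace through this code step by step.

Initialize: val = 16
Initialize: tally = 0
Entering loop: while val > 0:

After execution: tally = 5
5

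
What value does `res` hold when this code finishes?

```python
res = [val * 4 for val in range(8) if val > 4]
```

Let's trace through this code step by step.

Initialize: res = [val * 4 for val in range(8) if val > 4]

After execution: res = [20, 24, 28]
[20, 24, 28]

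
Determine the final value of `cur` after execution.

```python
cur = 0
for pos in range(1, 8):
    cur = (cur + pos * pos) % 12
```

Let's trace through this code step by step.

Initialize: cur = 0
Entering loop: for pos in range(1, 8):

After execution: cur = 8
8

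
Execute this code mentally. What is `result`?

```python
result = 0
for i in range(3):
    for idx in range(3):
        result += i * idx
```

Let's trace through this code step by step.

Initialize: result = 0
Entering loop: for i in range(3):

After execution: result = 9
9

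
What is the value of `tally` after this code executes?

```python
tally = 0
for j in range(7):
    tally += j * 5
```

Let's trace through this code step by step.

Initialize: tally = 0
Entering loop: for j in range(7):

After execution: tally = 105
105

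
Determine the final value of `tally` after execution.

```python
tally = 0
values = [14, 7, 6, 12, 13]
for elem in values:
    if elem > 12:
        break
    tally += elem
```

Let's trace through this code step by step.

Initialize: tally = 0
Initialize: values = [14, 7, 6, 12, 13]
Entering loop: for elem in values:

After execution: tally = 0
0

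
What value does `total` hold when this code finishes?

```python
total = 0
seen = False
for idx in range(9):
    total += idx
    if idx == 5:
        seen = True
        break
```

Let's trace through this code step by step.

Initialize: total = 0
Initialize: seen = False
Entering loop: for idx in range(9):

After execution: total = 15
15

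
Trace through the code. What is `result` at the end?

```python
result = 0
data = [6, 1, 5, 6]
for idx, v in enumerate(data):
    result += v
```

Let's trace through this code step by step.

Initialize: result = 0
Initialize: data = [6, 1, 5, 6]
Entering loop: for idx, v in enumerate(data):

After execution: result = 18
18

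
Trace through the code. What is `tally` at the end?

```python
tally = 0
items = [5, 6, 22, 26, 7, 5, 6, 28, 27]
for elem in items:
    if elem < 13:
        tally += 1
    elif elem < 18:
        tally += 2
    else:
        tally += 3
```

Let's trace through this code step by step.

Initialize: tally = 0
Initialize: items = [5, 6, 22, 26, 7, 5, 6, 28, 27]
Entering loop: for elem in items:

After execution: tally = 17
17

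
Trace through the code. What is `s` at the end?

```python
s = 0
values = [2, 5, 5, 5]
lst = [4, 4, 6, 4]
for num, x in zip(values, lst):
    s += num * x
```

Let's trace through this code step by step.

Initialize: s = 0
Initialize: values = [2, 5, 5, 5]
Initialize: lst = [4, 4, 6, 4]
Entering loop: for num, x in zip(values, lst):

After execution: s = 78
78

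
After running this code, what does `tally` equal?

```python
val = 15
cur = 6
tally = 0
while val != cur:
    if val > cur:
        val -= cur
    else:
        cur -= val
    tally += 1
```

Let's trace through this code step by step.

Initialize: val = 15
Initialize: cur = 6
Initialize: tally = 0
Entering loop: while val != cur:

After execution: tally = 3
3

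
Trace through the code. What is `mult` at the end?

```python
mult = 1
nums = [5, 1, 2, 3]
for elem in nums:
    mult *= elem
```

Let's trace through this code step by step.

Initialize: mult = 1
Initialize: nums = [5, 1, 2, 3]
Entering loop: for elem in nums:

After execution: mult = 30
30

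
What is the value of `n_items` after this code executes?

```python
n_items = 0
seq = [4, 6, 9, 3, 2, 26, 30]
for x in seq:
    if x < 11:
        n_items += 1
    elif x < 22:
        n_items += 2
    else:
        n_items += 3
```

Let's trace through this code step by step.

Initialize: n_items = 0
Initialize: seq = [4, 6, 9, 3, 2, 26, 30]
Entering loop: for x in seq:

After execution: n_items = 11
11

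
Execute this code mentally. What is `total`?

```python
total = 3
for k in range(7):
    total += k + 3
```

Let's trace through this code step by step.

Initialize: total = 3
Entering loop: for k in range(7):

After execution: total = 45
45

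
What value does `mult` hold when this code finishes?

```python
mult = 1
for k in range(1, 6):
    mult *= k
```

Let's trace through this code step by step.

Initialize: mult = 1
Entering loop: for k in range(1, 6):

After execution: mult = 120
120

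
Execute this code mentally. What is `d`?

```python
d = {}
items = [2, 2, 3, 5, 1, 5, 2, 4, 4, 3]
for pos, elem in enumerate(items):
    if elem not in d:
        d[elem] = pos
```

Let's trace through this code step by step.

Initialize: d = {}
Initialize: items = [2, 2, 3, 5, 1, 5, 2, 4, 4, 3]
Entering loop: for pos, elem in enumerate(items):

After execution: d = {2: 0, 3: 2, 5: 3, 1: 4, 4: 7}
{2: 0, 3: 2, 5: 3, 1: 4, 4: 7}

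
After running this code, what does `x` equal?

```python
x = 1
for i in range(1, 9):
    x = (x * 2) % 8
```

Let's trace through this code step by step.

Initialize: x = 1
Entering loop: for i in range(1, 9):

After execution: x = 0
0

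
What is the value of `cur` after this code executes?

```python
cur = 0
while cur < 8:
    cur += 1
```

Let's trace through this code step by step.

Initialize: cur = 0
Entering loop: while cur < 8:

After execution: cur = 8
8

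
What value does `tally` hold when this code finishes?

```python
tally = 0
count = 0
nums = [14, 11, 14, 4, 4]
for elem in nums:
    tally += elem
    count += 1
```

Let's trace through this code step by step.

Initialize: tally = 0
Initialize: count = 0
Initialize: nums = [14, 11, 14, 4, 4]
Entering loop: for elem in nums:

After execution: tally = 47
47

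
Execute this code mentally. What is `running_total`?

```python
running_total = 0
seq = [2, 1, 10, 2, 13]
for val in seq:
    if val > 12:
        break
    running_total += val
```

Let's trace through this code step by step.

Initialize: running_total = 0
Initialize: seq = [2, 1, 10, 2, 13]
Entering loop: for val in seq:

After execution: running_total = 15
15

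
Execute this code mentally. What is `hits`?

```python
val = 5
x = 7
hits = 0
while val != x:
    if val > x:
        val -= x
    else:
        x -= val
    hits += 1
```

Let's trace through this code step by step.

Initialize: val = 5
Initialize: x = 7
Initialize: hits = 0
Entering loop: while val != x:

After execution: hits = 4
4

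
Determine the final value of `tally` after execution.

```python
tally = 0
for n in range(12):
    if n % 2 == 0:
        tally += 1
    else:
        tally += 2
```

Let's trace through this code step by step.

Initialize: tally = 0
Entering loop: for n in range(12):

After execution: tally = 18
18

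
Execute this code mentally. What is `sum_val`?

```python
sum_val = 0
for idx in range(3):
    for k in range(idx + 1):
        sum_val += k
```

Let's trace through this code step by step.

Initialize: sum_val = 0
Entering loop: for idx in range(3):

After execution: sum_val = 4
4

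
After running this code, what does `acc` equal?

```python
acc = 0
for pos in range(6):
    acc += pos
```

Let's trace through this code step by step.

Initialize: acc = 0
Entering loop: for pos in range(6):

After execution: acc = 15
15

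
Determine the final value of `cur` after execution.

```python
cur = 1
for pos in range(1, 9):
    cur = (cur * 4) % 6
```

Let's trace through this code step by step.

Initialize: cur = 1
Entering loop: for pos in range(1, 9):

After execution: cur = 4
4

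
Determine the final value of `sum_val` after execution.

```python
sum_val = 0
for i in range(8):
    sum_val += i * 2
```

Let's trace through this code step by step.

Initialize: sum_val = 0
Entering loop: for i in range(8):

After execution: sum_val = 56
56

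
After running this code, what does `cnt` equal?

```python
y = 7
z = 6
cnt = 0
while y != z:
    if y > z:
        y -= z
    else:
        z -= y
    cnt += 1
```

Let's trace through this code step by step.

Initialize: y = 7
Initialize: z = 6
Initialize: cnt = 0
Entering loop: while y != z:

After execution: cnt = 6
6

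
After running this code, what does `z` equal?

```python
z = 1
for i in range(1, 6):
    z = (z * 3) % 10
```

Let's trace through this code step by step.

Initialize: z = 1
Entering loop: for i in range(1, 6):

After execution: z = 3
3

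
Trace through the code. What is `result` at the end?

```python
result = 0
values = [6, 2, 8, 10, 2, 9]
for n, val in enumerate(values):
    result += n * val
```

Let's trace through this code step by step.

Initialize: result = 0
Initialize: values = [6, 2, 8, 10, 2, 9]
Entering loop: for n, val in enumerate(values):

After execution: result = 101
101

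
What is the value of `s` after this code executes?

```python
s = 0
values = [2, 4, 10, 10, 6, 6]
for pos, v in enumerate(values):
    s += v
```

Let's trace through this code step by step.

Initialize: s = 0
Initialize: values = [2, 4, 10, 10, 6, 6]
Entering loop: for pos, v in enumerate(values):

After execution: s = 38
38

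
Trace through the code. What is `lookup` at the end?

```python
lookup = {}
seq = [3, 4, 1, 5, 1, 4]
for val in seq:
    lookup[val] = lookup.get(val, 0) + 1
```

Let's trace through this code step by step.

Initialize: lookup = {}
Initialize: seq = [3, 4, 1, 5, 1, 4]
Entering loop: for val in seq:

After execution: lookup = {3: 1, 4: 2, 1: 2, 5: 1}
{3: 1, 4: 2, 1: 2, 5: 1}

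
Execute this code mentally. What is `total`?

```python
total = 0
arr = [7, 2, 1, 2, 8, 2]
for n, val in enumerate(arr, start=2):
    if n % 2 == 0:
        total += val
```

Let's trace through this code step by step.

Initialize: total = 0
Initialize: arr = [7, 2, 1, 2, 8, 2]
Entering loop: for n, val in enumerate(arr, start=2):

After execution: total = 16
16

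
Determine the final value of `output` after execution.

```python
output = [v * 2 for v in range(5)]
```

Let's trace through this code step by step.

Initialize: output = [v * 2 for v in range(5)]

After execution: output = [0, 2, 4, 6, 8]
[0, 2, 4, 6, 8]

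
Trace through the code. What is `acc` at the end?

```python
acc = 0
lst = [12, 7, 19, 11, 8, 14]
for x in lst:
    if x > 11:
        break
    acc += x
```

Let's trace through this code step by step.

Initialize: acc = 0
Initialize: lst = [12, 7, 19, 11, 8, 14]
Entering loop: for x in lst:

After execution: acc = 0
0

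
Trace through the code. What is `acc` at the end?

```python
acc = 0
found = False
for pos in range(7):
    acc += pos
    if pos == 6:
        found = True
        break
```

Let's trace through this code step by step.

Initialize: acc = 0
Initialize: found = False
Entering loop: for pos in range(7):

After execution: acc = 21
21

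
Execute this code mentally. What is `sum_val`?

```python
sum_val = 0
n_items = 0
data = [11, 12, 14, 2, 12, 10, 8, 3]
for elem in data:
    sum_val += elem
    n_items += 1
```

Let's trace through this code step by step.

Initialize: sum_val = 0
Initialize: n_items = 0
Initialize: data = [11, 12, 14, 2, 12, 10, 8, 3]
Entering loop: for elem in data:

After execution: sum_val = 72
72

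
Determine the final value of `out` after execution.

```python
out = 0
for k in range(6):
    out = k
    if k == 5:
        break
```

Let's trace through this code step by step.

Initialize: out = 0
Entering loop: for k in range(6):

After execution: out = 5
5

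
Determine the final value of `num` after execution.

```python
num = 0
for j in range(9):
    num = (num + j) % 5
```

Let's trace through this code step by step.

Initialize: num = 0
Entering loop: for j in range(9):

After execution: num = 1
1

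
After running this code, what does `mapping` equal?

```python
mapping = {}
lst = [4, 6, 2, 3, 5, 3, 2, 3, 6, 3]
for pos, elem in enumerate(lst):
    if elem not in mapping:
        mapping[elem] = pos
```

Let's trace through this code step by step.

Initialize: mapping = {}
Initialize: lst = [4, 6, 2, 3, 5, 3, 2, 3, 6, 3]
Entering loop: for pos, elem in enumerate(lst):

After execution: mapping = {4: 0, 6: 1, 2: 2, 3: 3, 5: 4}
{4: 0, 6: 1, 2: 2, 3: 3, 5: 4}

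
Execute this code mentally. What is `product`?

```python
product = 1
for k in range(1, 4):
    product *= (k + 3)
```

Let's trace through this code step by step.

Initialize: product = 1
Entering loop: for k in range(1, 4):

After execution: product = 120
120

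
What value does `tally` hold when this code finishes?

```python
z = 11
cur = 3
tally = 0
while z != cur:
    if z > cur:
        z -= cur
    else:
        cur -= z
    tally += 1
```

Let's trace through this code step by step.

Initialize: z = 11
Initialize: cur = 3
Initialize: tally = 0
Entering loop: while z != cur:

After execution: tally = 5
5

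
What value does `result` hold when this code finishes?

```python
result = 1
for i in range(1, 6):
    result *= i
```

Let's trace through this code step by step.

Initialize: result = 1
Entering loop: for i in range(1, 6):

After execution: result = 120
120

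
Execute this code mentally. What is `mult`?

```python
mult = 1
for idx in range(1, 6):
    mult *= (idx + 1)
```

Let's trace through this code step by step.

Initialize: mult = 1
Entering loop: for idx in range(1, 6):

After execution: mult = 720
720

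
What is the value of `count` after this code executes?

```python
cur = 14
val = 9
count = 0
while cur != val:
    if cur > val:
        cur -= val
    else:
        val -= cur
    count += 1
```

Let's trace through this code step by step.

Initialize: cur = 14
Initialize: val = 9
Initialize: count = 0
Entering loop: while cur != val:

After execution: count = 6
6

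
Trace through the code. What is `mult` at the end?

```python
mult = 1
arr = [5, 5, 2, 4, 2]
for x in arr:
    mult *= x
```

Let's trace through this code step by step.

Initialize: mult = 1
Initialize: arr = [5, 5, 2, 4, 2]
Entering loop: for x in arr:

After execution: mult = 400
400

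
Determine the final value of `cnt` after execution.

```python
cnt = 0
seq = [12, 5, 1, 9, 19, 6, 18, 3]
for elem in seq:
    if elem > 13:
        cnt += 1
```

Let's trace through this code step by step.

Initialize: cnt = 0
Initialize: seq = [12, 5, 1, 9, 19, 6, 18, 3]
Entering loop: for elem in seq:

After execution: cnt = 2
2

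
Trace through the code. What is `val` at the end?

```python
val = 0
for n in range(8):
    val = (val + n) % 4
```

Let's trace through this code step by step.

Initialize: val = 0
Entering loop: for n in range(8):

After execution: val = 0
0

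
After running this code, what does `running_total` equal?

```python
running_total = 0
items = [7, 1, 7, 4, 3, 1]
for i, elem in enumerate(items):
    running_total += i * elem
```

Let's trace through this code step by step.

Initialize: running_total = 0
Initialize: items = [7, 1, 7, 4, 3, 1]
Entering loop: for i, elem in enumerate(items):

After execution: running_total = 44
44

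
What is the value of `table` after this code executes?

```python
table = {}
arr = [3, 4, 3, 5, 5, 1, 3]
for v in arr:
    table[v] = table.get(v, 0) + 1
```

Let's trace through this code step by step.

Initialize: table = {}
Initialize: arr = [3, 4, 3, 5, 5, 1, 3]
Entering loop: for v in arr:

After execution: table = {3: 3, 4: 1, 5: 2, 1: 1}
{3: 3, 4: 1, 5: 2, 1: 1}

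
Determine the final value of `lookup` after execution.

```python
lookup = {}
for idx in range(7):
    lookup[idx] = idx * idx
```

Let's trace through this code step by step.

Initialize: lookup = {}
Entering loop: for idx in range(7):

After execution: lookup = {0: 0, 1: 1, 2: 4, 3: 9, 4: 16, 5: 25, 6: 36}
{0: 0, 1: 1, 2: 4, 3: 9, 4: 16, 5: 25, 6: 36}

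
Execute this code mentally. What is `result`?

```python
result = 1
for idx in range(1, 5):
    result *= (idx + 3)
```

Let's trace through this code step by step.

Initialize: result = 1
Entering loop: for idx in range(1, 5):

After execution: result = 840
840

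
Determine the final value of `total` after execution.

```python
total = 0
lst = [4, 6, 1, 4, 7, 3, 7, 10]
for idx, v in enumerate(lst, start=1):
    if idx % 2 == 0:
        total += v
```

Let's trace through this code step by step.

Initialize: total = 0
Initialize: lst = [4, 6, 1, 4, 7, 3, 7, 10]
Entering loop: for idx, v in enumerate(lst, start=1):

After execution: total = 23
23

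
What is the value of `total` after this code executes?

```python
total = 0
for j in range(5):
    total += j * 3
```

Let's trace through this code step by step.

Initialize: total = 0
Entering loop: for j in range(5):

After execution: total = 30
30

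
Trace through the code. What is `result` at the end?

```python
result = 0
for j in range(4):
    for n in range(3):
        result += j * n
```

Let's trace through this code step by step.

Initialize: result = 0
Entering loop: for j in range(4):

After execution: result = 18
18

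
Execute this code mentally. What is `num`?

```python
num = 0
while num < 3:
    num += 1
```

Let's trace through this code step by step.

Initialize: num = 0
Entering loop: while num < 3:

After execution: num = 3
3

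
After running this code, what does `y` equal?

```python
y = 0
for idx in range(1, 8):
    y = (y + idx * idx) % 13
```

Let's trace through this code step by step.

Initialize: y = 0
Entering loop: for idx in range(1, 8):

After execution: y = 10
10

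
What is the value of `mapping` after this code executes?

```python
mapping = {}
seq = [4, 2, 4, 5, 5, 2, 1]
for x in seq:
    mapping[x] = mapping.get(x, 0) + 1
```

Let's trace through this code step by step.

Initialize: mapping = {}
Initialize: seq = [4, 2, 4, 5, 5, 2, 1]
Entering loop: for x in seq:

After execution: mapping = {4: 2, 2: 2, 5: 2, 1: 1}
{4: 2, 2: 2, 5: 2, 1: 1}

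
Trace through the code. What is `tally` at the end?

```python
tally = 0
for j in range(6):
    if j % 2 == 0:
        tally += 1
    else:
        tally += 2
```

Let's trace through this code step by step.

Initialize: tally = 0
Entering loop: for j in range(6):

After execution: tally = 9
9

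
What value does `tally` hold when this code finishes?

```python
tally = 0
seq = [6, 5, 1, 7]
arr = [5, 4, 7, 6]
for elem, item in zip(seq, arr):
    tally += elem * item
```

Let's trace through this code step by step.

Initialize: tally = 0
Initialize: seq = [6, 5, 1, 7]
Initialize: arr = [5, 4, 7, 6]
Entering loop: for elem, item in zip(seq, arr):

After execution: tally = 99
99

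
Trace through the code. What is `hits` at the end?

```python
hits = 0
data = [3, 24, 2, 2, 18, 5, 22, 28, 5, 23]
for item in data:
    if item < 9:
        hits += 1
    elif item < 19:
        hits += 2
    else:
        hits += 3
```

Let's trace through this code step by step.

Initialize: hits = 0
Initialize: data = [3, 24, 2, 2, 18, 5, 22, 28, 5, 23]
Entering loop: for item in data:

After execution: hits = 19
19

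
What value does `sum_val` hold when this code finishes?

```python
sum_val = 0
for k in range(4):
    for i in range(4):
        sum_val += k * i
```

Let's trace through this code step by step.

Initialize: sum_val = 0
Entering loop: for k in range(4):

After execution: sum_val = 36
36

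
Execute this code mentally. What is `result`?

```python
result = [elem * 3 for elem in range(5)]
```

Let's trace through this code step by step.

Initialize: result = [elem * 3 for elem in range(5)]

After execution: result = [0, 3, 6, 9, 12]
[0, 3, 6, 9, 12]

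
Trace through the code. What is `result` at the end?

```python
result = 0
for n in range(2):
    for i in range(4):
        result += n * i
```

Let's trace through this code step by step.

Initialize: result = 0
Entering loop: for n in range(2):

After execution: result = 6
6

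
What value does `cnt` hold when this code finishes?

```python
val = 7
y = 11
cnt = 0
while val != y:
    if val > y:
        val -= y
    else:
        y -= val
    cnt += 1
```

Let's trace through this code step by step.

Initialize: val = 7
Initialize: y = 11
Initialize: cnt = 0
Entering loop: while val != y:

After execution: cnt = 5
5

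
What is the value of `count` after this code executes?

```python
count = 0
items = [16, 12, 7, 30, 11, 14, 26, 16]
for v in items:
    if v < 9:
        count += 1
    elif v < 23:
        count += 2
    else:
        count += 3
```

Let's trace through this code step by step.

Initialize: count = 0
Initialize: items = [16, 12, 7, 30, 11, 14, 26, 16]
Entering loop: for v in items:

After execution: count = 17
17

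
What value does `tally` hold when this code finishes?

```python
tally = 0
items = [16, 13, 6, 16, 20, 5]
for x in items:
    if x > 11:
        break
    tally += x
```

Let's trace through this code step by step.

Initialize: tally = 0
Initialize: items = [16, 13, 6, 16, 20, 5]
Entering loop: for x in items:

After execution: tally = 0
0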